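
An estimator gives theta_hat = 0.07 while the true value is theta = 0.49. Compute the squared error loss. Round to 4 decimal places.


The squared error loss is (theta_hat - theta)^2
= (0.07 - 0.49)^2
= (-0.42)^2 = 0.1764

0.1764


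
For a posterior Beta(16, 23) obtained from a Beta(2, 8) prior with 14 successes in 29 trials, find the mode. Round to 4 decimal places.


Mode = (alpha - 1) / (alpha + beta - 2)
= 15 / 37
= 0.4054

0.4054


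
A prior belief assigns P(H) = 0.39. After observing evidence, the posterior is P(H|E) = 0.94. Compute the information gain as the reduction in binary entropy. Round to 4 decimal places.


H(prior) = -0.39*log2(0.39) - 0.61*log2(0.61)
= 0.9648
H(post) = -0.94*log2(0.94) - 0.06*log2(0.06)
= 0.3274
IG = 0.9648 - 0.3274 = 0.6374

0.6374


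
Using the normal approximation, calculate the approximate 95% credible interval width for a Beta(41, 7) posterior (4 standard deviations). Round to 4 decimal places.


Var(Beta) = 41*7/(48^2 * 49) = 0.0025
SD = 0.0504
Width ~ 4*SD = 0.2017

0.2017


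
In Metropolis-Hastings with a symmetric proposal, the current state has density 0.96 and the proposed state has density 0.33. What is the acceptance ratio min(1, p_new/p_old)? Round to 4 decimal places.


Ratio = p_new / p_old = 0.33 / 0.96 = 0.3438
Acceptance = min(1, 0.3438) = 0.3438

0.3438


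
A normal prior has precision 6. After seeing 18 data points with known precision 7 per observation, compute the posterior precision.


In the conjugate normal model, precisions add:
tau_posterior = tau_prior + n * tau_data
= 6 + 18*7 = 132

132


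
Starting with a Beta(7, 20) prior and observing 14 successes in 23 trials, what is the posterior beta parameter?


Posterior beta = prior beta + failures
Failures = 23 - 14 = 9
beta_post = 20 + 9 = 29

29


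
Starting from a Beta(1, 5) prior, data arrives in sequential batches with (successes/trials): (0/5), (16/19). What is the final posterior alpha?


In sequential Bayesian updating, we sum all successes.
Total successes = 16
Final alpha = 1 + 16 = 17

17


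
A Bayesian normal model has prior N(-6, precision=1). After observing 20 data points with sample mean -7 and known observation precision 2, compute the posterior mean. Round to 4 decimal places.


Posterior mean = (prior_precision * prior_mean + n * data_precision * data_mean) / (prior_precision + n * data_precision)
Numerator = 1*-6 + 20*2*-7 = -286
Denominator = 1 + 20*2 = 41
Posterior mean = -6.9756

-6.9756


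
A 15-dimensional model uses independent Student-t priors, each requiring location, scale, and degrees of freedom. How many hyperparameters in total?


Per parameter: 3 (location, scale, and degrees of freedom).
Total = 15 * 3 = 45

45


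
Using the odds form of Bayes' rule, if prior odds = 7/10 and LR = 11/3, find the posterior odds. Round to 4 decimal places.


Bayes' rule in odds form: posterior odds = prior odds * LR
= (7 * 11) / (10 * 3)
= 77/30 = 2.5667

2.5667


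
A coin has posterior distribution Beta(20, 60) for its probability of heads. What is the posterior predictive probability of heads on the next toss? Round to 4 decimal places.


Posterior predictive = E[theta] = alpha/(alpha+beta)
= 20/80
= 0.25

0.25


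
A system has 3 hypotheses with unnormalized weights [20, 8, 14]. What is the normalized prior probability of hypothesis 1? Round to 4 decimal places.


The normalized prior is the weight divided by the total.
Total weight = 42
P(H1) = 20 / 42 = 0.4762

0.4762


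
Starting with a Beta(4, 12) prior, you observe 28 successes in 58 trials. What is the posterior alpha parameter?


For a Beta-Binomial conjugate model:
Posterior alpha = prior alpha + number of successes
= 4 + 28 = 32

32


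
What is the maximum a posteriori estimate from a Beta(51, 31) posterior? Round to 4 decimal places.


The MAP estimate equals the mode of the distribution.
Mode of Beta(a,b) = (a-1)/(a+b-2)
= 50/80
= 0.625

0.625


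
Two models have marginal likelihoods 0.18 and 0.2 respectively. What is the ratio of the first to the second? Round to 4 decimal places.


Evidence ratio = 0.18 / 0.2
= 0.9

0.9


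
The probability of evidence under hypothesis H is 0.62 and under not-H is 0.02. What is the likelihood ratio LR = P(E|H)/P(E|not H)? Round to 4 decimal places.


LR = 0.62 / 0.02
= 31.0

31.0


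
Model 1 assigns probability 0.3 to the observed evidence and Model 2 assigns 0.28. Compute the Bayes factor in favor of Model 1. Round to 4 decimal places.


BF = P(data|M1) / P(data|M2)
= 0.3 / 0.28 = 1.0714

1.0714


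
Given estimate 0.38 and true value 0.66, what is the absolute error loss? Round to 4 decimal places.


Absolute error = |estimate - true|
= |-0.28| = 0.28

0.28


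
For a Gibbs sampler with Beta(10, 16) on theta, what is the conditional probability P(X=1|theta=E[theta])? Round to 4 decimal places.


E[theta] = 10/(10+16) = 0.3846
P(X=1|theta) = theta = 0.3846

0.3846


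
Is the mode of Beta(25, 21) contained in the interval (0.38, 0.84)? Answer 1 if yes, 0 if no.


Mode = (a-1)/(a+b-2) = 24/44 = 0.5455
Interval: (0.38, 0.84)
Contains mode? 1

1


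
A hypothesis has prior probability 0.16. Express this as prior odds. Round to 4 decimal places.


Odds = P(H) / P(not H) = 0.16 / 0.84
= 0.1905

0.1905


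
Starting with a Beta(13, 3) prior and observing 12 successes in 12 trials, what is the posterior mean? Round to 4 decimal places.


Posterior parameters: alpha = 13 + 12 = 25
beta = 3 + 0 = 3
Posterior mean = alpha / (alpha + beta) = 25 / 28
= 0.8929

0.8929


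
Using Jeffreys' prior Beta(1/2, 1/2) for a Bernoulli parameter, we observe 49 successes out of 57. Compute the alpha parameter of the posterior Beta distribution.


Conjugate update: Beta(0.5 + k, 0.5 + n - k).
k = 49, n - k = 8
Posterior alpha = 0.5 + k = 0.5 + 49 = 49.5

49.5


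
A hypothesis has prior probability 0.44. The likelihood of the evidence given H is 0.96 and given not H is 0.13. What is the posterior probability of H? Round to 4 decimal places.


Using Bayes' theorem:
P(E) = 0.44 * 0.96 + 0.56 * 0.13
P(E) = 0.4952
P(H|E) = (0.44 * 0.96) / 0.4952 = 0.853

0.853


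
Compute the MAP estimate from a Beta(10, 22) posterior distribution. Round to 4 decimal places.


MAP = mode of Beta distribution
= (alpha - 1)/(alpha + beta - 2)
= (10-1)/(10+22-2)
= 9/30 = 0.3

0.3


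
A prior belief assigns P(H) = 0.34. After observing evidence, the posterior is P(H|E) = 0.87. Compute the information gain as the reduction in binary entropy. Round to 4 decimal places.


H(prior) = -0.34*log2(0.34) - 0.66*log2(0.66)
= 0.9248
H(post) = -0.87*log2(0.87) - 0.13*log2(0.13)
= 0.5574
IG = 0.9248 - 0.5574 = 0.3674

0.3674


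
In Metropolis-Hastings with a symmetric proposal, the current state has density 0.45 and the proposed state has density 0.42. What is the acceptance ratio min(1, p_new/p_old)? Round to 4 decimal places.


Ratio = p_new / p_old = 0.42 / 0.45 = 0.9333
Acceptance = min(1, 0.9333) = 0.9333

0.9333


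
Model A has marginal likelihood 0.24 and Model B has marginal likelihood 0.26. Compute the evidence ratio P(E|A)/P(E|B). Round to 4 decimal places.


Evidence ratio = P(E|A) / P(E|B)
= 0.24 / 0.26
= 0.9231

0.9231


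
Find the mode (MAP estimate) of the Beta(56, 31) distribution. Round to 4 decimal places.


For Beta(a,b) with a,b > 1:
Mode = (a-1)/(a+b-2) = (56-1)/(87-2)
= 55/85 = 0.6471

0.6471


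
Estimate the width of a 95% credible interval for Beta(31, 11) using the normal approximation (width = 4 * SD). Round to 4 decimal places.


For Beta(a,b): Var = ab/((a+b)^2(a+b+1))
Var = 0.0045, SD = 0.067
Approximate 95% CI width = 4 * 0.067 = 0.2682

0.2682


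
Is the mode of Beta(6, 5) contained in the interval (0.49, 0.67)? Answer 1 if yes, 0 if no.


Mode = (a-1)/(a+b-2) = 5/9 = 0.5556
Interval: (0.49, 0.67)
Contains mode? 1

1


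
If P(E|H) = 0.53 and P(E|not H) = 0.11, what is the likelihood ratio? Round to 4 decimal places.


Likelihood ratio = P(E|H) / P(E|not H)
= 0.53 / 0.11
= 4.8182

4.8182


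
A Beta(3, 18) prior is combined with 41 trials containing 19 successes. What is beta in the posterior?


In conjugate updating:
beta_posterior = beta_prior + (n - k)
= 18 + (41 - 19)
= 18 + 22 = 40

40


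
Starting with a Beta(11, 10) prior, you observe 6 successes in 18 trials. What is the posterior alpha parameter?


For a Beta-Binomial conjugate model:
Posterior alpha = prior alpha + number of successes
= 11 + 6 = 17

17


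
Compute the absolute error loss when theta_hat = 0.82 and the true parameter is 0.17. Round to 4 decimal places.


L = |theta_hat - theta_true|
= |0.82 - 0.17| = 0.65

0.65


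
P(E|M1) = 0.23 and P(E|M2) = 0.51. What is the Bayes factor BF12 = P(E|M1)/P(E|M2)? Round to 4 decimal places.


Bayes factor BF12 = P(E|M1) / P(E|M2)
= 0.23 / 0.51
= 0.451

0.451


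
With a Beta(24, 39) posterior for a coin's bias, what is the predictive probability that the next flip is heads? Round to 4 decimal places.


The predictive probability equals the posterior mean.
P(next = heads) = alpha / (alpha + beta)
= 24 / 63 = 0.381

0.381


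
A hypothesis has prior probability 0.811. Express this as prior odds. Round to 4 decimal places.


Odds = P(H) / P(not H) = 0.811 / 0.189
= 4.291

4.291


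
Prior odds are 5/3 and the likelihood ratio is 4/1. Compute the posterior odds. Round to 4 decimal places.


Posterior odds = prior odds * likelihood ratio
= (5/3) * (4/1)
= 20 / 3
= 6.6667

6.6667


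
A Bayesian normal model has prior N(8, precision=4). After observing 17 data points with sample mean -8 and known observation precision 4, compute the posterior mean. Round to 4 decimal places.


Posterior mean = (prior_precision * prior_mean + n * data_precision * data_mean) / (prior_precision + n * data_precision)
Numerator = 4*8 + 17*4*-8 = -512
Denominator = 4 + 17*4 = 72
Posterior mean = -7.1111

-7.1111


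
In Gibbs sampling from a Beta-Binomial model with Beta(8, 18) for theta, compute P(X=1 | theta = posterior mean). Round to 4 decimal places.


Posterior mean = alpha/(alpha+beta) = 8/26 = 0.3077
P(X=1|theta=mean) = theta = 0.3077

0.3077


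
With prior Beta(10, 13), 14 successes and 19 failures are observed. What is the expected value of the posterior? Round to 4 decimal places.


Posterior = Beta(24, 32)
E[theta] = alpha/(alpha+beta)
= 24/56 = 0.4286

0.4286


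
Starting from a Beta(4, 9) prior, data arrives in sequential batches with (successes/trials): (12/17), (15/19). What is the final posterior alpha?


In sequential Bayesian updating, we sum all successes.
Total successes = 27
Final alpha = 4 + 27 = 31

31


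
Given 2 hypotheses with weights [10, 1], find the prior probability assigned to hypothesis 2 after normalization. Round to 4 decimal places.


To normalize, divide each weight by the sum of all weights.
Sum = 11
Prior(H2) = 1/11 = 0.0909

0.0909


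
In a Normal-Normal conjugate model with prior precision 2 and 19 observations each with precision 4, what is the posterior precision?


Posterior precision = prior precision + n * observation precision
= 2 + 19 * 4
= 2 + 76 = 78

78


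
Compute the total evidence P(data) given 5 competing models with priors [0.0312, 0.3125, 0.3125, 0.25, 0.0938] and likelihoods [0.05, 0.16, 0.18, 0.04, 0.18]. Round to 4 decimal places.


Marginal likelihood = sum P(model_i) * P(data|model_i)
Model 1: 0.0312 * 0.05 = 0.0016
Model 2: 0.3125 * 0.16 = 0.05
Model 3: 0.3125 * 0.18 = 0.0562
Model 4: 0.25 * 0.04 = 0.01
Model 5: 0.0938 * 0.18 = 0.0169
Total = 0.1347

0.1347


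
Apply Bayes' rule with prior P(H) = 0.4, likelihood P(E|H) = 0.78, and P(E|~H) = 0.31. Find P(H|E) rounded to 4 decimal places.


Step 1: Compute marginal P(E) = P(E|H)P(H) + P(E|~H)P(~H)
= 0.78*0.4 + 0.31*0.6 = 0.498
Step 2: P(H|E) = P(E|H)P(H)/P(E) = 0.312/0.498
= 0.6265

0.6265


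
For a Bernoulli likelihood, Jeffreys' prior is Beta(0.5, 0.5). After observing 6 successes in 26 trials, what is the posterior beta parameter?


Jeffreys' prior for Bernoulli is Beta(0.5, 0.5).
Posterior is Beta(0.5 + k, 0.5 + n - k).
Posterior beta = 0.5 + (n - k) = 0.5 + 20 = 20.5

20.5


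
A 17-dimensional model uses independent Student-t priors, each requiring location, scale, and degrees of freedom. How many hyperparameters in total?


Per parameter: 3 (location, scale, and degrees of freedom).
Total = 17 * 3 = 51

51


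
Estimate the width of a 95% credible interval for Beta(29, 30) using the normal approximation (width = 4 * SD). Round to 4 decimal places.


For Beta(a,b): Var = ab/((a+b)^2(a+b+1))
Var = 0.0042, SD = 0.0645
Approximate 95% CI width = 4 * 0.0645 = 0.2582

0.2582


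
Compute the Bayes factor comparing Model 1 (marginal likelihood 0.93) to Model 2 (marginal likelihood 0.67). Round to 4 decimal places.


BF12 = marginal likelihood of M1 / marginal likelihood of M2
= 0.93/0.67
= 1.3881

1.3881


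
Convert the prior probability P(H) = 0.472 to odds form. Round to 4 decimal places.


P(not H) = 1 - 0.472 = 0.528
Odds = 0.472 / 0.528 = 0.8939

0.8939


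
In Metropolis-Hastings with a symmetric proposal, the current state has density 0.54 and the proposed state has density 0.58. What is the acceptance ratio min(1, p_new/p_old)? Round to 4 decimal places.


Ratio = p_new / p_old = 0.58 / 0.54 = 1.0741
Acceptance = min(1, 1.0741) = 1.0

1.0


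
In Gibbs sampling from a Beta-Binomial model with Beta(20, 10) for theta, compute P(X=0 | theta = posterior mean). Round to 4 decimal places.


Posterior mean = alpha/(alpha+beta) = 20/30 = 0.6667
P(X=0|theta=mean) = 1 - theta = 0.3333

0.3333


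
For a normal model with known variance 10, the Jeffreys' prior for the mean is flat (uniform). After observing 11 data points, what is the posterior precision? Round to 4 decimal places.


Jeffreys' prior for normal mean (known variance) is flat.
Prior precision = 0.
Posterior precision = prior_prec + n/sigma^2 = 0 + 11/10
= 1.1

1.1


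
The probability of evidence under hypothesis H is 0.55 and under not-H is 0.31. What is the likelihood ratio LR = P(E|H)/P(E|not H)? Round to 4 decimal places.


LR = 0.55 / 0.31
= 1.7742

1.7742


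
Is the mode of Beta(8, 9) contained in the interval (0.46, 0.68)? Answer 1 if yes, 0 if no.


Mode = (a-1)/(a+b-2) = 7/15 = 0.4667
Interval: (0.46, 0.68)
Contains mode? 1

1


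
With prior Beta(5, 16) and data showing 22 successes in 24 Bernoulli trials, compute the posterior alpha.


Conjugate update: alpha_posterior = alpha_prior + k
= 5 + 22 = 27

27


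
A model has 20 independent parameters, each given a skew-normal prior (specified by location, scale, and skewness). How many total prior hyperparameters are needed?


Each skew-normal prior needs 3 hyperparameters (location, scale, and skewness).
Total = 3 * 20 = 60

60


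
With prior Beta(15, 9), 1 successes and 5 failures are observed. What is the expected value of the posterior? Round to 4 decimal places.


Posterior = Beta(16, 14)
E[theta] = alpha/(alpha+beta)
= 16/30 = 0.5333

0.5333


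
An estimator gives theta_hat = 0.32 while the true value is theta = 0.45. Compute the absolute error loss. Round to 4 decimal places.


The absolute error loss is |theta_hat - theta|
= |0.32 - 0.45|
= 0.13

0.13


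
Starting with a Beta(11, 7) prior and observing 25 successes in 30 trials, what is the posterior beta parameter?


Posterior beta = prior beta + failures
Failures = 30 - 25 = 5
beta_post = 7 + 5 = 12

12


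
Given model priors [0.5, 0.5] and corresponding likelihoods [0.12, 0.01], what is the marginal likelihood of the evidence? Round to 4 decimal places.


P(E) = sum_i P(M_i) P(E|M_i)
= 0.06 + 0.005
= 0.065

0.065


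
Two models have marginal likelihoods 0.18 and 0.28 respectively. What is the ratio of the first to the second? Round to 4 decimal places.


Evidence ratio = 0.18 / 0.28
= 0.6429

0.6429


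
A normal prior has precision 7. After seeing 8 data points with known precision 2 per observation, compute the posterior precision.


In the conjugate normal model, precisions add:
tau_posterior = tau_prior + n * tau_data
= 7 + 8*2 = 23

23


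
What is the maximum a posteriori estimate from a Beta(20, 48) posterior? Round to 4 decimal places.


The MAP estimate equals the mode of the distribution.
Mode of Beta(a,b) = (a-1)/(a+b-2)
= 19/66
= 0.2879

0.2879


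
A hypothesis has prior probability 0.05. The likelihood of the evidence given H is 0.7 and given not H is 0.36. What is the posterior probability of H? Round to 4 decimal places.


Using Bayes' theorem:
P(E) = 0.05 * 0.7 + 0.95 * 0.36
P(E) = 0.377
P(H|E) = (0.05 * 0.7) / 0.377 = 0.0928

0.0928


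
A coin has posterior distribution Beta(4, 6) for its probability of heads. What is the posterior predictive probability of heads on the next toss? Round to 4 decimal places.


Posterior predictive = E[theta] = alpha/(alpha+beta)
= 4/10
= 0.4

0.4


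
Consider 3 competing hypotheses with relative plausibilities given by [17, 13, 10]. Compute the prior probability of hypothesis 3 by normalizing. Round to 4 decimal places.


Sum of weights = 17 + 13 + 10 = 40
Normalized prior for H3 = 10 / 40
= 0.25

0.25


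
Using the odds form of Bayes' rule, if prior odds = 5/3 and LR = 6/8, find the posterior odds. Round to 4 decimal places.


Bayes' rule in odds form: posterior odds = prior odds * LR
= (5 * 6) / (3 * 8)
= 30/24 = 1.25

1.25


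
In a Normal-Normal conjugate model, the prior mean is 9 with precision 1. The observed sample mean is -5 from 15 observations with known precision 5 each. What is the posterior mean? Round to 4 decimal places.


Posterior precision = tau0 + n*tau = 1 + 15*5 = 76
Posterior mean = (tau0*mu0 + n*tau*xbar) / posterior_precision
= (1*9 + 15*5*-5) / 76
= -366 / 76 = -4.8158

-4.8158


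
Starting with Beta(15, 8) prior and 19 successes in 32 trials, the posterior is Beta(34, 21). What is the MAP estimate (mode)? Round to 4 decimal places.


The mode of Beta(a, b) when a > 1 and b > 1 is (a-1)/(a+b-2)
= (34 - 1) / (34 + 21 - 2)
= 33 / 53
= 0.6226

0.6226


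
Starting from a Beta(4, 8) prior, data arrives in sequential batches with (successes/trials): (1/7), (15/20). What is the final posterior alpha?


In sequential Bayesian updating, we sum all successes.
Total successes = 16
Final alpha = 4 + 16 = 20

20


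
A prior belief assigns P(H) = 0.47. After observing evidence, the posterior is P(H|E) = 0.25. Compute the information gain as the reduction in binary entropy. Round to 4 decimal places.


H(prior) = -0.47*log2(0.47) - 0.53*log2(0.53)
= 0.9974
H(post) = -0.25*log2(0.25) - 0.75*log2(0.75)
= 0.8113
IG = 0.9974 - 0.8113 = 0.1861

0.1861


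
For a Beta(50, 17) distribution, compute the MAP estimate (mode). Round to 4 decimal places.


MAP = mode = (a-1)/(a+b-2)
= (50-1)/(50+17-2)
= 49/65 = 0.7538

0.7538


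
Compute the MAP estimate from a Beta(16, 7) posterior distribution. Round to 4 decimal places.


MAP = mode of Beta distribution
= (alpha - 1)/(alpha + beta - 2)
= (16-1)/(16+7-2)
= 15/21 = 0.7143

0.7143


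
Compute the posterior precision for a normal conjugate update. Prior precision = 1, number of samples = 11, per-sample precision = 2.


tau_post = tau_0 + n * tau
= 1 + 11 * 2 = 23

23


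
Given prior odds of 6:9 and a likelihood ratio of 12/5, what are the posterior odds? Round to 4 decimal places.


Posterior odds = prior odds * LR
Prior odds = 6/9 = 0.6667
LR = 12/5 = 2.4
Posterior odds = 0.6667 * 2.4 = 1.6

1.6


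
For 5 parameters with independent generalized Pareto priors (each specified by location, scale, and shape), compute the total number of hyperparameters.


A generalized Pareto prior has 3 hyperparameters per parameter.
Total = 5 * 3 = 15

15


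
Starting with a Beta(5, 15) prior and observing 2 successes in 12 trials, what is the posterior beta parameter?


Posterior beta = prior beta + failures
Failures = 12 - 2 = 10
beta_post = 15 + 10 = 25

25


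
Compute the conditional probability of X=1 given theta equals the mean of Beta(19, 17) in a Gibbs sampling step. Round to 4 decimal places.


Mean of Beta(19, 17) = 0.5278
P(X=1 | theta=0.5278) = 0.5278

0.5278


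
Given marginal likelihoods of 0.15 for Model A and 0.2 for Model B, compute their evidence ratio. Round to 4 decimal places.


Ratio = ML(A) / ML(B) = 0.15/0.2
= 0.75

0.75


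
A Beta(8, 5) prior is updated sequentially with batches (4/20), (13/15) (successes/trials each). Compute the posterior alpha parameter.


Sequential conjugate updating is equivalent to a single batch update.
Total successes across all batches = 17
alpha_posterior = alpha_prior + total_successes = 8 + 17
= 25

25


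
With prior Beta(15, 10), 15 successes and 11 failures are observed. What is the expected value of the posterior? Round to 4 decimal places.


Posterior = Beta(30, 21)
E[theta] = alpha/(alpha+beta)
= 30/51 = 0.5882

0.5882


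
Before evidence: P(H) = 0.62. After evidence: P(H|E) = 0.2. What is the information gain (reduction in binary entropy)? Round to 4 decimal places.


Prior entropy = 0.958
Posterior entropy = 0.7219
Information gain = 0.958 - 0.7219 = 0.2361

0.2361


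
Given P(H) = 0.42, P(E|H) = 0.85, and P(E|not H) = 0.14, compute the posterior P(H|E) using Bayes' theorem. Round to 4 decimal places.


By Bayes' theorem: P(H|E) = P(E|H)*P(H) / P(E)
P(E) = P(E|H)*P(H) + P(E|not H)*P(not H)
P(E) = 0.85*0.42 + 0.14*0.58 = 0.4382
P(H|E) = 0.85*0.42 / 0.4382 = 0.8147

0.8147


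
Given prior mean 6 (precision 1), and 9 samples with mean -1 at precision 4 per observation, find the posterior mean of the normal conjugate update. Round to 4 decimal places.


The posterior mean is a precision-weighted average of prior and data.
Post. prec. = 1 + 36 = 37
Post. mean = (6 + -36)/37 = -30/37 = -0.8108

-0.8108


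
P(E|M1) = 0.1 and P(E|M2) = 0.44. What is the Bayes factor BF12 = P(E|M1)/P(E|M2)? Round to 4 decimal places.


Bayes factor BF12 = P(E|M1) / P(E|M2)
= 0.1 / 0.44
= 0.2273

0.2273


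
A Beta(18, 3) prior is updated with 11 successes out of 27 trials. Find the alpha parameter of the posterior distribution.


In the Beta-Binomial conjugate update:
alpha_post = alpha_prior + successes
= 18 + 11
= 29

29


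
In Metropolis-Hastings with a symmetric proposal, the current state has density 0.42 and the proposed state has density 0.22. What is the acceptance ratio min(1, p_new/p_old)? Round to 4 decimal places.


Ratio = p_new / p_old = 0.22 / 0.42 = 0.5238
Acceptance = min(1, 0.5238) = 0.5238

0.5238


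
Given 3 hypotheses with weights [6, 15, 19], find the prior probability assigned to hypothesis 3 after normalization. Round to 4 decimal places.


To normalize, divide each weight by the sum of all weights.
Sum = 40
Prior(H3) = 19/40 = 0.475

0.475


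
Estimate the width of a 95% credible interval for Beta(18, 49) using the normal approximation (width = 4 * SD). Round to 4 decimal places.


For Beta(a,b): Var = ab/((a+b)^2(a+b+1))
Var = 0.0029, SD = 0.0538
Approximate 95% CI width = 4 * 0.0538 = 0.215

0.215


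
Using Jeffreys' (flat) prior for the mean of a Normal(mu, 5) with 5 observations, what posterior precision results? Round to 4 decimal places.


Flat prior means prior precision is 0.
Posterior precision = n / sigma^2 = 5/5 = 1.0

1.0


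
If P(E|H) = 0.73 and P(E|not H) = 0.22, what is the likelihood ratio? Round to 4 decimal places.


Likelihood ratio = P(E|H) / P(E|not H)
= 0.73 / 0.22
= 3.3182

3.3182


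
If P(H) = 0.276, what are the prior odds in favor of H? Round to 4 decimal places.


Prior odds = P(H) / (1 - P(H))
= 0.276 / 0.724
= 0.3812

0.3812


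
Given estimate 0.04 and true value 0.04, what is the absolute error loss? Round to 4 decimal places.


Absolute error = |estimate - true|
= |0.0| = 0.0

0.0


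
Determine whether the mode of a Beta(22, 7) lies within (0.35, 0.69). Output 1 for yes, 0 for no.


First find the mode: (a-1)/(a+b-2) = 0.7778
Is 0.7778 in (0.35, 0.69)? 0

0


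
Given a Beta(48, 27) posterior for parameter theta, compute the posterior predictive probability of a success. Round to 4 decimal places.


For a Beta-Bernoulli model, the predictive probability is the mean:
P(success) = 48/(48+27) = 48/75 = 0.64

0.64


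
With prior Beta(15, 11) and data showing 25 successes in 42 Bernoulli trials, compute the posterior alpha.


Conjugate update: alpha_posterior = alpha_prior + k
= 15 + 25 = 40

40


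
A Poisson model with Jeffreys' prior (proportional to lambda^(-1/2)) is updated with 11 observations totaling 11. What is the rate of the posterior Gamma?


Posterior = Gamma(0.5 + S, n)
= Gamma(0.5 + 11, 11)
Posterior rate = 0 + n = 11

11.0


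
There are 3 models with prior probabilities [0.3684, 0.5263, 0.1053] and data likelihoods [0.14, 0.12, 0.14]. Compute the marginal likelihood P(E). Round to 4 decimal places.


P(E) = sum over models of P(M_i) * P(E|M_i)
= 0.3684*0.14 + 0.5263*0.12 + 0.1053*0.14
= 0.1295

0.1295


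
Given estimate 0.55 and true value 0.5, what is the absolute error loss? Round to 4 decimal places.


Absolute error = |estimate - true|
= |0.05| = 0.05

0.05


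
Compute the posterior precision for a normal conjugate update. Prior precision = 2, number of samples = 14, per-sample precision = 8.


tau_post = tau_0 + n * tau
= 2 + 14 * 8 = 114

114


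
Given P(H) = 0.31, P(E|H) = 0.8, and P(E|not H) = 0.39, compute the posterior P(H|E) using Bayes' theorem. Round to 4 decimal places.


By Bayes' theorem: P(H|E) = P(E|H)*P(H) / P(E)
P(E) = P(E|H)*P(H) + P(E|not H)*P(not H)
P(E) = 0.8*0.31 + 0.39*0.69 = 0.5171
P(H|E) = 0.8*0.31 / 0.5171 = 0.4796

0.4796


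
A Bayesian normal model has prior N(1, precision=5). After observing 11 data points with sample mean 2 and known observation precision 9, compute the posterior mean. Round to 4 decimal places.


Posterior mean = (prior_precision * prior_mean + n * data_precision * data_mean) / (prior_precision + n * data_precision)
Numerator = 5*1 + 11*9*2 = 203
Denominator = 5 + 11*9 = 104
Posterior mean = 1.9519

1.9519


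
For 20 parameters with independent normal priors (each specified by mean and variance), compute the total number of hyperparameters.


A normal prior has 2 hyperparameters per parameter.
Total = 20 * 2 = 40

40


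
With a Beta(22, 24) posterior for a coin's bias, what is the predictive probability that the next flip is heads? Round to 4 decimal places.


The predictive probability equals the posterior mean.
P(next = heads) = alpha / (alpha + beta)
= 22 / 46 = 0.4783

0.4783


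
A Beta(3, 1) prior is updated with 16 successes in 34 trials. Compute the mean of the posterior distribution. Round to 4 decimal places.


After update: Beta(19, 19)
Mean = 19 / (19 + 19) = 19 / 38
= 0.5

0.5


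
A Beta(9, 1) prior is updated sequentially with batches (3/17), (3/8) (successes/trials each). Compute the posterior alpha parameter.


Sequential conjugate updating is equivalent to a single batch update.
Total successes across all batches = 6
alpha_posterior = alpha_prior + total_successes = 9 + 6
= 15

15


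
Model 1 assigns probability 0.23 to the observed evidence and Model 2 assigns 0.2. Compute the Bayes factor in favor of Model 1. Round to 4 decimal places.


BF = P(data|M1) / P(data|M2)
= 0.23 / 0.2 = 1.15

1.15


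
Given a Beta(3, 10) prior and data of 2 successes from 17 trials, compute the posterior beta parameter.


Number of failures = 17 - 2 = 15
Posterior beta = 10 + 15 = 25

25


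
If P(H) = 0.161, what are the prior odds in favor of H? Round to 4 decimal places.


Prior odds = P(H) / (1 - P(H))
= 0.161 / 0.839
= 0.1919

0.1919


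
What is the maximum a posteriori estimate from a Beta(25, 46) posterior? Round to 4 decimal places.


The MAP estimate equals the mode of the distribution.
Mode of Beta(a,b) = (a-1)/(a+b-2)
= 24/69
= 0.3478

0.3478


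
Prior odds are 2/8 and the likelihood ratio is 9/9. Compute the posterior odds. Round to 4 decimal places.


Posterior odds = prior odds * likelihood ratio
= (2/8) * (9/9)
= 18 / 72
= 0.25

0.25


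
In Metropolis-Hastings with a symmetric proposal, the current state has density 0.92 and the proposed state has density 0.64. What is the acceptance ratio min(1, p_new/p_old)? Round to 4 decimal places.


Ratio = p_new / p_old = 0.64 / 0.92 = 0.6957
Acceptance = min(1, 0.6957) = 0.6957

0.6957


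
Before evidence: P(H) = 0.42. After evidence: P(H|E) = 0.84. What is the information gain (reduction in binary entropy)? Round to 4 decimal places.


Prior entropy = 0.9815
Posterior entropy = 0.6343
Information gain = 0.9815 - 0.6343 = 0.3471

0.3471


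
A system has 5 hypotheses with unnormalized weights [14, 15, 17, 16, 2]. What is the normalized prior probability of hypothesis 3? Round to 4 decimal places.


The normalized prior is the weight divided by the total.
Total weight = 64
P(H3) = 17 / 64 = 0.2656

0.2656


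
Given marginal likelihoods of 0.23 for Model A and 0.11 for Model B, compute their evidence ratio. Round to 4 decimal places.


Ratio = ML(A) / ML(B) = 0.23/0.11
= 2.0909

2.0909


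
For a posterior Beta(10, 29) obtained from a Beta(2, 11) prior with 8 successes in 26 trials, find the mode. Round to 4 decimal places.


Mode = (alpha - 1) / (alpha + beta - 2)
= 9 / 37
= 0.2432

0.2432


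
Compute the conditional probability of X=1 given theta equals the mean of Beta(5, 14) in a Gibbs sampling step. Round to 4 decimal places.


Mean of Beta(5, 14) = 0.2632
P(X=1 | theta=0.2632) = 0.2632

0.2632


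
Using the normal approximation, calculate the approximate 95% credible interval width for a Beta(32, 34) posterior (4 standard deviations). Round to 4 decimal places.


Var(Beta) = 32*34/(66^2 * 67) = 0.0037
SD = 0.0611
Width ~ 4*SD = 0.2442

0.2442


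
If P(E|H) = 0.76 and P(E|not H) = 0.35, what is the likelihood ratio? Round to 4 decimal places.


Likelihood ratio = P(E|H) / P(E|not H)
= 0.76 / 0.35
= 2.1714

2.1714


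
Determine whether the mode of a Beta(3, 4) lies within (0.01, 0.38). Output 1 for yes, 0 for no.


First find the mode: (a-1)/(a+b-2) = 0.4
Is 0.4 in (0.01, 0.38)? 0

0


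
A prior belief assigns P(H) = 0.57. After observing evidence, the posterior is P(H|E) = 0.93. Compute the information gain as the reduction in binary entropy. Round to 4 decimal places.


H(prior) = -0.57*log2(0.57) - 0.43*log2(0.43)
= 0.9858
H(post) = -0.93*log2(0.93) - 0.07*log2(0.07)
= 0.3659
IG = 0.9858 - 0.3659 = 0.6199

0.6199


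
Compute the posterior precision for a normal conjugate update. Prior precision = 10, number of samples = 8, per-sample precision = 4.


tau_post = tau_0 + n * tau
= 10 + 8 * 4 = 42

42


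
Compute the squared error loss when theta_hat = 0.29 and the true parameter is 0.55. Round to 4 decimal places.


L = (theta_hat - theta_true)^2
= (0.29 - 0.55)^2
= -0.26^2 = 0.0676

0.0676


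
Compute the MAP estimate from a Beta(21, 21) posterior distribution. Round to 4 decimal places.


MAP = mode of Beta distribution
= (alpha - 1)/(alpha + beta - 2)
= (21-1)/(21+21-2)
= 20/40 = 0.5

0.5


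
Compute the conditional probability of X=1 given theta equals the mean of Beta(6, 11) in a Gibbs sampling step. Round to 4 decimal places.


Mean of Beta(6, 11) = 0.3529
P(X=1 | theta=0.3529) = 0.3529

0.3529


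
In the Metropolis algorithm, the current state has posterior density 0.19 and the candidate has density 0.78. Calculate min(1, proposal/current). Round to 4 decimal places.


Ratio = 0.78/0.19 = 4.1053
Acceptance probability = min(1, 4.1053)
= 1.0

1.0


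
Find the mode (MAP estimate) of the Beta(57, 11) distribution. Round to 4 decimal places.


For Beta(a,b) with a,b > 1:
Mode = (a-1)/(a+b-2) = (57-1)/(68-2)
= 56/66 = 0.8485

0.8485


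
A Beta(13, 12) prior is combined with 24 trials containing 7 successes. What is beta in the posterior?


In conjugate updating:
beta_posterior = beta_prior + (n - k)
= 12 + (24 - 7)
= 12 + 17 = 29

29


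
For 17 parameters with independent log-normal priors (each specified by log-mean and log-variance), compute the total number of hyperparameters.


A log-normal prior has 2 hyperparameters per parameter.
Total = 17 * 2 = 34

34


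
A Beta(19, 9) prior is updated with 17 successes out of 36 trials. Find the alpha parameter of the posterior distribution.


In the Beta-Binomial conjugate update:
alpha_post = alpha_prior + successes
= 19 + 17
= 36

36


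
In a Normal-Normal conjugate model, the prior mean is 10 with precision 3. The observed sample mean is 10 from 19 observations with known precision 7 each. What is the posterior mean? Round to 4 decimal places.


Posterior precision = tau0 + n*tau = 3 + 19*7 = 136
Posterior mean = (tau0*mu0 + n*tau*xbar) / posterior_precision
= (3*10 + 19*7*10) / 136
= 1360 / 136 = 10.0

10.0


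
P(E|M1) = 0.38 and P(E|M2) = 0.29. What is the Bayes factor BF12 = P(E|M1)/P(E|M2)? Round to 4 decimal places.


Bayes factor BF12 = P(E|M1) / P(E|M2)
= 0.38 / 0.29
= 1.3103

1.3103


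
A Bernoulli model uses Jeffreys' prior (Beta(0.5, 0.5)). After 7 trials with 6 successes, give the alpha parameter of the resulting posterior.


Posterior = Beta(prior_alpha + successes, prior_beta + failures)
= Beta(0.5 + 6, 0.5 + 1)
Posterior alpha = 0.5 + k = 0.5 + 6 = 6.5

6.5


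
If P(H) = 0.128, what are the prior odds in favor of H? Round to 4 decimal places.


Prior odds = P(H) / (1 - P(H))
= 0.128 / 0.872
= 0.1468

0.1468


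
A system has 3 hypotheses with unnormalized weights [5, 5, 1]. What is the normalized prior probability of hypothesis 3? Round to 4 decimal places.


The normalized prior is the weight divided by the total.
Total weight = 11
P(H3) = 1 / 11 = 0.0909

0.0909


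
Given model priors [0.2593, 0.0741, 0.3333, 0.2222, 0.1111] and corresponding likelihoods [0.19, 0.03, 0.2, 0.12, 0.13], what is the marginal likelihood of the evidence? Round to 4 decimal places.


P(E) = sum_i P(M_i) P(E|M_i)
= 0.0493 + 0.0022 + 0.0667 + 0.0267 + 0.0144
= 0.1593

0.1593


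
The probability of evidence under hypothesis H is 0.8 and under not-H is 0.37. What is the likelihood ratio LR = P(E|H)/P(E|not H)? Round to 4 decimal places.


LR = 0.8 / 0.37
= 2.1622

2.1622


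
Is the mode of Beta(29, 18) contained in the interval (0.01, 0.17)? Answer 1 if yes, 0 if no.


Mode = (a-1)/(a+b-2) = 28/45 = 0.6222
Interval: (0.01, 0.17)
Contains mode? 0

0


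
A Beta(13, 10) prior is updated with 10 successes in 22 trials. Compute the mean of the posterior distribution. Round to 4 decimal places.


After update: Beta(23, 22)
Mean = 23 / (23 + 22) = 23 / 45
= 0.5111

0.5111


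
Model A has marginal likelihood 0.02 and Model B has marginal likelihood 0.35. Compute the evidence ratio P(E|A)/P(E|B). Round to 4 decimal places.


Evidence ratio = P(E|A) / P(E|B)
= 0.02 / 0.35
= 0.0571

0.0571


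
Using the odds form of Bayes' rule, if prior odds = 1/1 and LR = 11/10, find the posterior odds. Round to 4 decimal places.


Bayes' rule in odds form: posterior odds = prior odds * LR
= (1 * 11) / (1 * 10)
= 11/10 = 1.1

1.1


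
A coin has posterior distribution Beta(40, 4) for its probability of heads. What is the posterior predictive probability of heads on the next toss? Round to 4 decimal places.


Posterior predictive = E[theta] = alpha/(alpha+beta)
= 40/44
= 0.9091

0.9091


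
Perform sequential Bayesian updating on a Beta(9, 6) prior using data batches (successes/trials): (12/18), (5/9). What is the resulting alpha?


Accumulate successes: 17
Posterior alpha = prior alpha + sum of successes
= 9 + 17 = 26

26


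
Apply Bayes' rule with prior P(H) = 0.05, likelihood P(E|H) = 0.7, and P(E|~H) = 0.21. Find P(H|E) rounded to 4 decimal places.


Step 1: Compute marginal P(E) = P(E|H)P(H) + P(E|~H)P(~H)
= 0.7*0.05 + 0.21*0.95 = 0.2345
Step 2: P(H|E) = P(E|H)P(H)/P(E) = 0.035/0.2345
= 0.1493

0.1493


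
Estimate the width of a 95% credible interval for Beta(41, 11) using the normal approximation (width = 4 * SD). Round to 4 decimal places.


For Beta(a,b): Var = ab/((a+b)^2(a+b+1))
Var = 0.0031, SD = 0.0561
Approximate 95% CI width = 4 * 0.0561 = 0.2244

0.2244


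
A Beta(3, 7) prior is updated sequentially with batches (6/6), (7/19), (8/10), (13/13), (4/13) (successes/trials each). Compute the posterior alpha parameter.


Sequential conjugate updating is equivalent to a single batch update.
Total successes across all batches = 38
alpha_posterior = alpha_prior + total_successes = 3 + 38
= 41

41


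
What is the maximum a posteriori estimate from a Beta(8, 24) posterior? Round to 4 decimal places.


The MAP estimate equals the mode of the distribution.
Mode of Beta(a,b) = (a-1)/(a+b-2)
= 7/30
= 0.2333

0.2333


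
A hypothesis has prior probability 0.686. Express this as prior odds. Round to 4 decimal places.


Odds = P(H) / P(not H) = 0.686 / 0.314
= 2.1847

2.1847


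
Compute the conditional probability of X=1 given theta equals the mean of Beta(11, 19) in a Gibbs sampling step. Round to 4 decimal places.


Mean of Beta(11, 19) = 0.3667
P(X=1 | theta=0.3667) = 0.3667

0.3667


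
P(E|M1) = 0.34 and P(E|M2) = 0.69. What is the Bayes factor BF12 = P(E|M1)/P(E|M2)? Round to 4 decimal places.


Bayes factor BF12 = P(E|M1) / P(E|M2)
= 0.34 / 0.69
= 0.4928

0.4928


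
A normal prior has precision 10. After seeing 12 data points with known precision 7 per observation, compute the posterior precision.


In the conjugate normal model, precisions add:
tau_posterior = tau_prior + n * tau_data
= 10 + 12*7 = 94

94


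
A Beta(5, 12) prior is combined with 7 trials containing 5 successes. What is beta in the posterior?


In conjugate updating:
beta_posterior = beta_prior + (n - k)
= 12 + (7 - 5)
= 12 + 2 = 14

14


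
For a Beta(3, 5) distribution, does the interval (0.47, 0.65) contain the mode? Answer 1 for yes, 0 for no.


Mode of Beta(a,b) = (a-1)/(a+b-2)
= (3-1)/(3+5-2) = 0.3333
Check: 0.47 <= 0.3333 <= 0.65?
Result: 0

0


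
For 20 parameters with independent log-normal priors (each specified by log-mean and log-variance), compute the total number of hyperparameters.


A log-normal prior has 2 hyperparameters per parameter.
Total = 20 * 2 = 40

40


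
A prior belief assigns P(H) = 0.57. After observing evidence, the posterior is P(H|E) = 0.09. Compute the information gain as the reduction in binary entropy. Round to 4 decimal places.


H(prior) = -0.57*log2(0.57) - 0.43*log2(0.43)
= 0.9858
H(post) = -0.09*log2(0.09) - 0.91*log2(0.91)
= 0.4365
IG = 0.9858 - 0.4365 = 0.5493

0.5493


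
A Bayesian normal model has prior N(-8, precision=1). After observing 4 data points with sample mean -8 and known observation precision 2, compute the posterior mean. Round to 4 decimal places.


Posterior mean = (prior_precision * prior_mean + n * data_precision * data_mean) / (prior_precision + n * data_precision)
Numerator = 1*-8 + 4*2*-8 = -72
Denominator = 1 + 4*2 = 9
Posterior mean = -8.0

-8.0


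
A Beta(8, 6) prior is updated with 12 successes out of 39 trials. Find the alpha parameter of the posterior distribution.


In the Beta-Binomial conjugate update:
alpha_post = alpha_prior + successes
= 8 + 12
= 20

20


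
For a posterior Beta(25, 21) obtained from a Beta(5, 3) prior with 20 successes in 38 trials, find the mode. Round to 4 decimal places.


Mode = (alpha - 1) / (alpha + beta - 2)
= 24 / 44
= 0.5455

0.5455
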